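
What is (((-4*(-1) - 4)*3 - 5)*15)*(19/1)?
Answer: -1425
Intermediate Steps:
(((-4*(-1) - 4)*3 - 5)*15)*(19/1) = (((4 - 4)*3 - 5)*15)*(19*1) = ((0*3 - 5)*15)*19 = ((0 - 5)*15)*19 = -5*15*19 = -75*19 = -1425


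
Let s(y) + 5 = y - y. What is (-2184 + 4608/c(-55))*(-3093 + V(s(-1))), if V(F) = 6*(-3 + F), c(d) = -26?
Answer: 96416136/13 ≈ 7.4166e+6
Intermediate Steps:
s(y) = -5 (s(y) = -5 + (y - y) = -5 + 0 = -5)
V(F) = -18 + 6*F
(-2184 + 4608/c(-55))*(-3093 + V(s(-1))) = (-2184 + 4608/(-26))*(-3093 + (-18 + 6*(-5))) = (-2184 + 4608*(-1/26))*(-3093 + (-18 - 30)) = (-2184 - 2304/13)*(-3093 - 48) = -30696/13*(-3141) = 96416136/13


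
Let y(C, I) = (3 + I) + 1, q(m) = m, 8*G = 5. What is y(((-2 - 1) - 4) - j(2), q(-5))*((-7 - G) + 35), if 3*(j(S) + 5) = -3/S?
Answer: -219/8 ≈ -27.375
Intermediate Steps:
j(S) = -5 - 1/S (j(S) = -5 + (-3/S)/3 = -5 - 1/S)
G = 5/8 (G = (⅛)*5 = 5/8 ≈ 0.62500)
y(C, I) = 4 + I
y(((-2 - 1) - 4) - j(2), q(-5))*((-7 - G) + 35) = (4 - 5)*((-7 - 1*5/8) + 35) = -((-7 - 5/8) + 35) = -(-61/8 + 35) = -1*219/8 = -219/8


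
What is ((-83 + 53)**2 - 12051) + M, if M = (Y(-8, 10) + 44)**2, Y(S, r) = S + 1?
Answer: -9782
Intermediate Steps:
Y(S, r) = 1 + S
M = 1369 (M = ((1 - 8) + 44)**2 = (-7 + 44)**2 = 37**2 = 1369)
((-83 + 53)**2 - 12051) + M = ((-83 + 53)**2 - 12051) + 1369 = ((-30)**2 - 12051) + 1369 = (900 - 12051) + 1369 = -11151 + 1369 = -9782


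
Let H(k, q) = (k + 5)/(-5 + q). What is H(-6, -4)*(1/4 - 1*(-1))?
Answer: 5/36 ≈ 0.13889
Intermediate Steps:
H(k, q) = (5 + k)/(-5 + q)
H(-6, -4)*(1/4 - 1*(-1)) = ((5 - 6)/(-5 - 4))*(1/4 - 1*(-1)) = (-1/(-9))*(1/4 + 1) = -1/9*(-1)*(5/4) = (1/9)*(5/4) = 5/36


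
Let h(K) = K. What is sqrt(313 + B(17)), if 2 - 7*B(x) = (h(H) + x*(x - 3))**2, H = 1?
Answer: 4*I*sqrt(24031)/7 ≈ 88.583*I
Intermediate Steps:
B(x) = 2/7 - (1 + x*(-3 + x))**2/7 (B(x) = 2/7 - (1 + x*(x - 3))**2/7 = 2/7 - (1 + x*(-3 + x))**2/7)
sqrt(313 + B(17)) = sqrt(313 + (2/7 - (1 + 17**2 - 3*17)**2/7)) = sqrt(313 + (2/7 - (1 + 289 - 51)**2/7)) = sqrt(313 + (2/7 - 1/7*239**2)) = sqrt(313 + (2/7 - 1/7*57121)) = sqrt(313 + (2/7 - 57121/7)) = sqrt(313 - 57119/7) = sqrt(-54928/7) = 4*I*sqrt(24031)/7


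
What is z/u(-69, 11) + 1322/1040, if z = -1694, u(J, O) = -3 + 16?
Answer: -67099/520 ≈ -129.04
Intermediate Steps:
u(J, O) = 13
z/u(-69, 11) + 1322/1040 = -1694/13 + 1322/1040 = -1694*1/13 + 1322*(1/1040) = -1694/13 + 661/520 = -67099/520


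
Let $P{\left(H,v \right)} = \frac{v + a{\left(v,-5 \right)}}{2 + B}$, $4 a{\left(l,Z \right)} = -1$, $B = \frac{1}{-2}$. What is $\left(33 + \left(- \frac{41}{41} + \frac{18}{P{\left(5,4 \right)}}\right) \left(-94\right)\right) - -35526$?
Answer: $\frac{174881}{5} \approx 34976.0$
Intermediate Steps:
$B = - \frac{1}{2} \approx -0.5$
$a{\left(l,Z \right)} = - \frac{1}{4}$ ($a{\left(l,Z \right)} = \frac{1}{4} \left(-1\right) = - \frac{1}{4}$)
$P{\left(H,v \right)} = - \frac{1}{6} + \frac{2 v}{3}$ ($P{\left(H,v \right)} = \frac{v - \frac{1}{4}}{2 - \frac{1}{2}} = \frac{- \frac{1}{4} + v}{\frac{3}{2}} = \left(- \frac{1}{4} + v\right) \frac{2}{3} = - \frac{1}{6} + \frac{2 v}{3}$)
$\left(33 + \left(- \frac{41}{41} + \frac{18}{P{\left(5,4 \right)}}\right) \left(-94\right)\right) - -35526 = \left(33 + \left(- \frac{41}{41} + \frac{18}{- \frac{1}{6} + \frac{2}{3} \cdot 4}\right) \left(-94\right)\right) - -35526 = \left(33 + \left(\left(-41\right) \frac{1}{41} + \frac{18}{- \frac{1}{6} + \frac{8}{3}}\right) \left(-94\right)\right) + 35526 = \left(33 + \left(-1 + \frac{18}{\frac{5}{2}}\right) \left(-94\right)\right) + 35526 = \left(33 + \left(-1 + 18 \cdot \frac{2}{5}\right) \left(-94\right)\right) + 35526 = \left(33 + \left(-1 + \frac{36}{5}\right) \left(-94\right)\right) + 35526 = \left(33 + \frac{31}{5} \left(-94\right)\right) + 35526 = \left(33 - \frac{2914}{5}\right) + 35526 = - \frac{2749}{5} + 35526 = \frac{174881}{5}$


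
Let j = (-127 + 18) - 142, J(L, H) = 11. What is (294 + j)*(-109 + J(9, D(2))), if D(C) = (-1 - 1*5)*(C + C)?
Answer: -4214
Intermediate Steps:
D(C) = -12*C (D(C) = (-1 - 5)*(2*C) = -12*C)
j = -251 (j = -109 - 142 = -251)
(294 + j)*(-109 + J(9, D(2))) = (294 - 251)*(-109 + 11) = 43*(-98) = -4214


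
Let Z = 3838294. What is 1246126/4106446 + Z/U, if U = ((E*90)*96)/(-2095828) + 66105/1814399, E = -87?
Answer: 7492087070116515519510361/771186529483321995 ≈ 9.7150e+6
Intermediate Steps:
U = 375598037565/950667056843 (U = (-87*90*96)/(-2095828) + 66105/1814399 = -7830*96*(-1/2095828) + 66105*(1/1814399) = -751680*(-1/2095828) + 66105/1814399 = 187920/523957 + 66105/1814399 = 375598037565/950667056843 ≈ 0.39509)
1246126/4106446 + Z/U = 1246126/4106446 + 3838294/(375598037565/950667056843) = 1246126*(1/4106446) + 3838294*(950667056843/375598037565) = 623063/2053223 + 3648939660278145842/375598037565 = 7492087070116515519510361/771186529483321995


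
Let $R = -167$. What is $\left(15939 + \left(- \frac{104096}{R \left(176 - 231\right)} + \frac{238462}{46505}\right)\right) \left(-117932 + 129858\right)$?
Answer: $\frac{16232879397237038}{85429685} \approx 1.9001 \cdot 10^{8}$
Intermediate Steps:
$\left(15939 + \left(- \frac{104096}{R \left(176 - 231\right)} + \frac{238462}{46505}\right)\right) \left(-117932 + 129858\right) = \left(15939 + \left(- \frac{104096}{\left(-167\right) \left(176 - 231\right)} + \frac{238462}{46505}\right)\right) \left(-117932 + 129858\right) = \left(15939 + \left(- \frac{104096}{\left(-167\right) \left(-55\right)} + 238462 \cdot \frac{1}{46505}\right)\right) 11926 = \left(15939 + \left(- \frac{104096}{9185} + \frac{238462}{46505}\right)\right) 11926 = \left(15939 - \frac{530142202}{85429685}\right) 11926 = \frac{1361133607013}{85429685} \cdot 11926 = \frac{16232879397237038}{85429685}$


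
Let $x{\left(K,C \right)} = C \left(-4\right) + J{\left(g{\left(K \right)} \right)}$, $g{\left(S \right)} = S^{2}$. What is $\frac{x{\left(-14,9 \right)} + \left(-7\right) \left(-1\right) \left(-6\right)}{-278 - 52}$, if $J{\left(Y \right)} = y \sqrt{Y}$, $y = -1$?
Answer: $\frac{46}{165} \approx 0.27879$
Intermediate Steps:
$J{\left(Y \right)} = - \sqrt{Y}$
$x{\left(K,C \right)} = - \sqrt{K^{2}} - 4 C$ ($x{\left(K,C \right)} = C \left(-4\right) - \sqrt{K^{2}} = - 4 C - \sqrt{K^{2}} = - \sqrt{K^{2}} - 4 C$)
$\frac{x{\left(-14,9 \right)} + \left(-7\right) \left(-1\right) \left(-6\right)}{-278 - 52} = \frac{\left(- \sqrt{\left(-14\right)^{2}} - 36\right) + \left(-7\right) \left(-1\right) \left(-6\right)}{-278 - 52} = \frac{\left(- \sqrt{196} - 36\right) + 7 \left(-6\right)}{-330} = \left(\left(\left(-1\right) 14 - 36\right) - 42\right) \left(- \frac{1}{330}\right) = \left(\left(-14 - 36\right) - 42\right) \left(- \frac{1}{330}\right) = \left(-50 - 42\right) \left(- \frac{1}{330}\right) = \left(-92\right) \left(- \frac{1}{330}\right) = \frac{46}{165}$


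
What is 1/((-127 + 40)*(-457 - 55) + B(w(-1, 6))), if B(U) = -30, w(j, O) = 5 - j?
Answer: 1/44514 ≈ 2.2465e-5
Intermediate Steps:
1/((-127 + 40)*(-457 - 55) + B(w(-1, 6))) = 1/((-127 + 40)*(-457 - 55) - 30) = 1/(-87*(-512) - 30) = 1/(44544 - 30) = 1/44514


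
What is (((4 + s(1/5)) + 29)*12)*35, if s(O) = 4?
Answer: 15540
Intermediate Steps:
(((4 + s(1/5)) + 29)*12)*35 = (((4 + 4) + 29)*12)*35 = ((8 + 29)*12)*35 = (37*12)*35 = 444*35 = 15540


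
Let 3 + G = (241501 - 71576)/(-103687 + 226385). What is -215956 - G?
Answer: -26497171119/122698 ≈ -2.1595e+5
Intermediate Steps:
G = -198169/122698 (G = -3 + (241501 - 71576)/(-103687 + 226385) = -3 + 169925/122698 = -198169/122698 ≈ -1.6151)
-215956 - G = -215956 - 1*(-198169/122698) = -215956 + 198169/122698 = -26497171119/122698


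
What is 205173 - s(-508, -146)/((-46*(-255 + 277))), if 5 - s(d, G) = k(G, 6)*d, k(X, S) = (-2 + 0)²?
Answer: 207637113/1012 ≈ 2.0518e+5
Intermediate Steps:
k(X, S) = 4 (k(X, S) = (-2)² = 4)
s(d, G) = 5 - 4*d
205173 - s(-508, -146)/((-46*(-255 + 277))) = 205173 - (5 - 4*(-508))/((-46*(-255 + 277))) = 205173 - (5 + 2032)/((-46*22)) = 205173 - 2037/(-1012) = 205173 - 2037*(-1)/1012 = 205173 - 1*(-2037/1012) = 205173 + 2037/1012 = 207637113/1012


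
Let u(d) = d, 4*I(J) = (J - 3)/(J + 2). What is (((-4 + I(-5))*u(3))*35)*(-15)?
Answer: 5250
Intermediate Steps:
I(J) = (-3 + J)/(4*(2 + J)) (I(J) = ((J - 3)/(J + 2))/4 = ((-3 + J)/(2 + J))/4 = (-3 + J)/(4*(2 + J)))
(((-4 + I(-5))*u(3))*35)*(-15) = (((-4 + (-3 - 5)/(4*(2 - 5)))*3)*35)*(-15) = (((-4 + (1/4)*(-8)/(-3))*3)*35)*(-15) = (((-4 + (1/4)*(-1/3)*(-8))*3)*35)*(-15) = (((-4 + 2/3)*3)*35)*(-15) = (-10/3*3*35)*(-15) = -10*35*(-15) = -350*(-15) = 5250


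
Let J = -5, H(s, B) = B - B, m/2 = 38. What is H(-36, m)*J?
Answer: 0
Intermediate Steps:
m = 76 (m = 2*38 = 76)
H(s, B) = 0
H(-36, m)*J = 0*(-5) = 0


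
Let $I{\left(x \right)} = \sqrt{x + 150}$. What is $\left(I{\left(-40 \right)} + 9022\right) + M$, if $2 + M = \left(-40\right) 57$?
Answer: $6740 + \sqrt{110} \approx 6750.5$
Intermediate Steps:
$M = -2282$ ($M = -2 - 2280 = -2282$)
$I{\left(x \right)} = \sqrt{150 + x}$
$\left(I{\left(-40 \right)} + 9022\right) + M = \left(\sqrt{150 - 40} + 9022\right) - 2282 = \left(\sqrt{110} + 9022\right) - 2282 = \left(9022 + \sqrt{110}\right) - 2282 = 6740 + \sqrt{110}$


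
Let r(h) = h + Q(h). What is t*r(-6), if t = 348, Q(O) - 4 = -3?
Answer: -1740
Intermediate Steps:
Q(O) = 1 (Q(O) = 4 - 3 = 1)
r(h) = 1 + h (r(h) = h + 1 = 1 + h)
t*r(-6) = 348*(1 - 6) = 348*(-5) = -1740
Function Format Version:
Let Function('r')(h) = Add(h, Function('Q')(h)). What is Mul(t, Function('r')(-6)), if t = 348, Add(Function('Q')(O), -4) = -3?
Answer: -1740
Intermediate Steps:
Function('Q')(O) = 1 (Function('Q')(O) = Add(4, -3) = 1)
Function('r')(h) = Add(1, h) (Function('r')(h) = Add(h, 1) = Add(1, h))
Mul(t, Function('r')(-6)) = Mul(348, Add(1, -6)) = Mul(348, -5) = -1740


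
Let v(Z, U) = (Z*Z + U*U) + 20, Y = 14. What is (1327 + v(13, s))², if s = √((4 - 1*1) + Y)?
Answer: 2350089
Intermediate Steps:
s = √17 (s = √((4 - 1*1) + 14) = √((4 - 1) + 14) = √(3 + 14) = √17 ≈ 4.1231)
v(Z, U) = 20 + U² + Z² (v(Z, U) = (Z² + U²) + 20 = (U² + Z²) + 20 = 20 + U² + Z²)
(1327 + v(13, s))² = (1327 + (20 + (√17)² + 13²))² = (1327 + (20 + 17 + 169))² = (1327 + 206)² = 1533² = 2350089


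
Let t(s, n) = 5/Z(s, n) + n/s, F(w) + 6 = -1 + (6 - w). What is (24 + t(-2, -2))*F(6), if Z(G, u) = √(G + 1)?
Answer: -175 + 35*I ≈ -175.0 + 35.0*I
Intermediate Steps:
F(w) = -1 - w (F(w) = -6 + (-1 + (6 - w)) = -6 + (5 - w) = -1 - w)
Z(G, u) = √(1 + G)
t(s, n) = 5/√(1 + s) + n/s (t(s, n) = 5/(√(1 + s)) + n/s = 5/√(1 + s) + n/s)
(24 + t(-2, -2))*F(6) = (24 + (5/√(1 - 2) - 2/(-2)))*(-1 - 1*6) = (24 + (5/√(-1) - 2*(-½)))*(-1 - 6) = (24 + (5*(-I) + 1))*(-7) = (24 + (-5*I + 1))*(-7) = (24 + (1 - 5*I))*(-7) = (25 - 5*I)*(-7) = -175 + 35*I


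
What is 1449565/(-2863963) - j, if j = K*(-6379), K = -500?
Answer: -9134611438065/2863963 ≈ -3.1895e+6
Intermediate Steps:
j = 3189500 (j = -500*(-6379) = 3189500)
1449565/(-2863963) - j = 1449565/(-2863963) - 1*3189500 = 1449565*(-1/2863963) - 3189500 = -1449565/2863963 - 3189500 = -9134611438065/2863963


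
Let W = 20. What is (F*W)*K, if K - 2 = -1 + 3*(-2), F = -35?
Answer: 3500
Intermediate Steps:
K = -5 (K = 2 + (-1 + 3*(-2)) = 2 + (-1 - 6) = 2 - 7 = -5)
(F*W)*K = -35*20*(-5) = -700*(-5) = 3500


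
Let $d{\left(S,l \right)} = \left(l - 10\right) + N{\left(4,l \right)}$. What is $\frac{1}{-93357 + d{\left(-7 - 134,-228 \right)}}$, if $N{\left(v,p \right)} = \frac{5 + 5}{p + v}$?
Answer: $- \frac{112}{10482645} \approx -1.0684 \cdot 10^{-5}$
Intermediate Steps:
$N{\left(v,p \right)} = \frac{10}{p + v}$
$d{\left(S,l \right)} = -10 + l + \frac{10}{4 + l}$ ($d{\left(S,l \right)} = \left(l - 10\right) + \frac{10}{l + 4} = \left(-10 + l\right) + \frac{10}{4 + l} = -10 + l + \frac{10}{4 + l}$)
$\frac{1}{-93357 + d{\left(-7 - 134,-228 \right)}} = \frac{1}{-93357 + \frac{10 + \left(-10 - 228\right) \left(4 - 228\right)}{4 - 228}} = \frac{1}{-93357 + \frac{10 - -53312}{-224}} = \frac{1}{-93357 - \frac{10 + 53312}{224}} = \frac{1}{-93357 - \frac{26661}{112}} = \frac{1}{- \frac{10482645}{112}} = - \frac{112}{10482645}$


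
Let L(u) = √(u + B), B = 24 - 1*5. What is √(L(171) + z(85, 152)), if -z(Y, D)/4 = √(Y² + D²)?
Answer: √(√190 - 4*√30329) ≈ 26.131*I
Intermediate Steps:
B = 19 (B = 24 - 5 = 19)
z(Y, D) = -4*√(D² + Y²) (z(Y, D) = -4*√(Y² + D²) = -4*√(D² + Y²))
L(u) = √(19 + u) (L(u) = √(u + 19) = √(19 + u))
√(L(171) + z(85, 152)) = √(√(19 + 171) - 4*√(152² + 85²)) = √(√190 - 4*√(23104 + 7225)) = √(√190 - 4*√30329)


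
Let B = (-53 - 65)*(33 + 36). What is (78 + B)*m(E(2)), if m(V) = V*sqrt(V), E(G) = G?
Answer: -16128*sqrt(2) ≈ -22808.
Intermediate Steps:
m(V) = V**(3/2)
B = -8142 (B = -118*69 = -8142)
(78 + B)*m(E(2)) = (78 - 8142)*2**(3/2) = -16128*sqrt(2)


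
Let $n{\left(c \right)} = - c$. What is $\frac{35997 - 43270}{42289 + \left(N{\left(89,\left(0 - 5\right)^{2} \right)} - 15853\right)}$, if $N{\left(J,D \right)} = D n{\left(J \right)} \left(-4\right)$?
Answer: $- \frac{1039}{5048} \approx -0.20582$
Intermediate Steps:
$N{\left(J,D \right)} = 4 D J$ ($N{\left(J,D \right)} = D \left(- J\right) \left(-4\right) = - D J \left(-4\right) = 4 D J$)
$\frac{35997 - 43270}{42289 + \left(N{\left(89,\left(0 - 5\right)^{2} \right)} - 15853\right)} = \frac{35997 - 43270}{42289 - \left(15853 - 4 \left(0 - 5\right)^{2} \cdot 89\right)} = - \frac{7273}{42289 - \left(15853 - 4 \left(-5\right)^{2} \cdot 89\right)} = - \frac{7273}{42289 - \left(15853 - 8900\right)} = - \frac{7273}{42289 + \left(8900 - 15853\right)} = - \frac{7273}{42289 - 6953} = - \frac{7273}{35336} = \left(-7273\right) \frac{1}{35336} = - \frac{1039}{5048}$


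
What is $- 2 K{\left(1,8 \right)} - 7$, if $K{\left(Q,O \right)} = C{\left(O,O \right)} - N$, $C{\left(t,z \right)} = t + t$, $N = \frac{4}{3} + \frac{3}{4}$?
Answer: $- \frac{209}{6} \approx -34.833$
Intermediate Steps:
$N = \frac{25}{12}$ ($N = 4 \cdot \frac{1}{3} + 3 \cdot \frac{1}{4} = \frac{4}{3} + \frac{3}{4} = \frac{25}{12} \approx 2.0833$)
$C{\left(t,z \right)} = 2 t$
$K{\left(Q,O \right)} = - \frac{25}{12} + 2 O$ ($K{\left(Q,O \right)} = 2 O - \frac{25}{12} = - \frac{25}{12} + 2 O$)
$- 2 K{\left(1,8 \right)} - 7 = - 2 \left(- \frac{25}{12} + 2 \cdot 8\right) - 7 = - 2 \left(- \frac{25}{12} + 16\right) - 7 = \left(-2\right) \frac{167}{12} - 7 = - \frac{167}{6} - 7 = - \frac{209}{6}$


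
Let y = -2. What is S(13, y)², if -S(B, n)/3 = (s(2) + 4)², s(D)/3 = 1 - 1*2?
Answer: 9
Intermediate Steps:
s(D) = -3 (s(D) = 3*(1 - 1*2) = 3*(1 - 2) = 3*(-1) = -3)
S(B, n) = -3 (S(B, n) = -3*(-3 + 4)² = -3*1² = -3*1 = -3)
S(13, y)² = (-3)² = 9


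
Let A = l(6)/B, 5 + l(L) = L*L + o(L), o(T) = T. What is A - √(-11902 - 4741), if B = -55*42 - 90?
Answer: -37/2400 - I*√16643 ≈ -0.015417 - 129.01*I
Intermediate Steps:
B = -2400 (B = -2310 - 90 = -2400)
l(L) = -5 + L + L² (l(L) = -5 + (L*L + L) = -5 + (L² + L) = -5 + (L + L²) = -5 + L + L²)
A = -37/2400 (A = (-5 + 6 + 6²)/(-2400) = (-5 + 6 + 36)*(-1/2400) = 37*(-1/2400) = -37/2400 ≈ -0.015417)
A - √(-11902 - 4741) = -37/2400 - √(-11902 - 4741) = -37/2400 - √(-16643) = -37/2400 - I*√16643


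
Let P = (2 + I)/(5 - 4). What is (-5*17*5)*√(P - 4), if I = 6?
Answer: -850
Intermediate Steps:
P = 8 (P = (2 + 6)/(5 - 4) = 8/1 = 8*1 = 8)
(-5*17*5)*√(P - 4) = (-5*17*5)*√(8 - 4) = (-85*5)*√4 = -425*2 = -850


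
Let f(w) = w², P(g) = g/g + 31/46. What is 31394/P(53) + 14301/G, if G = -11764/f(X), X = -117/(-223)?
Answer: 76801339266781/4095083692 ≈ 18755.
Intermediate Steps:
P(g) = 77/46 (P(g) = 1 + 31*(1/46) = 1 + 31/46 = 77/46)
X = 117/223 (X = -117*(-1/223) = 117/223 ≈ 0.52466)
G = -585011956/13689 (G = -11764/((117/223)²) = -11764/13689/49729 = -11764*49729/13689 = -585011956/13689 ≈ -42736.)
31394/P(53) + 14301/G = 31394/(77/46) + 14301/(-585011956/13689) = 31394*(46/77) + 14301*(-13689/585011956) = 131284/7 - 195766389/585011956 = 76801339266781/4095083692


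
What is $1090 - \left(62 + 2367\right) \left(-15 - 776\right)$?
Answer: $1922429$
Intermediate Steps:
$1090 - \left(62 + 2367\right) \left(-15 - 776\right) = 1090 - 2429 \left(-791\right) = 1090 - -1921339 = 1090 + 1921339 = 1922429$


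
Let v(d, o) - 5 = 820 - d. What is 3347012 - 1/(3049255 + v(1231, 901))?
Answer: 10204534189187/3048849 ≈ 3.3470e+6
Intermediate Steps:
v(d, o) = 825 - d (v(d, o) = 5 + (820 - d) = 825 - d)
3347012 - 1/(3049255 + v(1231, 901)) = 3347012 - 1/(3049255 + (825 - 1*1231)) = 3347012 - 1/(3049255 + (825 - 1231)) = 3347012 - 1/(3049255 - 406) = 3347012 - 1/3048849 = 10204534189187/3048849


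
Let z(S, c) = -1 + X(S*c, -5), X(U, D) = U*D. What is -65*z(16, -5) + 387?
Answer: -25548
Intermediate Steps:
X(U, D) = D*U
z(S, c) = -1 - 5*S*c
-65*z(16, -5) + 387 = -65*(-1 - 5*16*(-5)) + 387 = -65*(-1 + 400) + 387 = -65*399 + 387 = -25935 + 387 = -25548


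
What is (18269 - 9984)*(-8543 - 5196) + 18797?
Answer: -113808818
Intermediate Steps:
(18269 - 9984)*(-8543 - 5196) + 18797 = 8285*(-13739) + 18797 = -113827615 + 18797 = -113808818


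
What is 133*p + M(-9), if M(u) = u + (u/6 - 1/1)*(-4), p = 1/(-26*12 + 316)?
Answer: 137/4 ≈ 34.250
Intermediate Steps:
p = ¼ (p = 1/(-312 + 316) = 1/4 = ¼ ≈ 0.25000)
M(u) = 4 + u/3 (M(u) = u + (u*(⅙) - 1*1)*(-4) = u + (u/6 - 1)*(-4) = u + (-1 + u/6)*(-4) = u + (4 - 2*u/3) = 4 + u/3)
133*p + M(-9) = 133*(¼) + (4 + (⅓)*(-9)) = 133/4 + (4 - 3) = 133/4 + 1 = 137/4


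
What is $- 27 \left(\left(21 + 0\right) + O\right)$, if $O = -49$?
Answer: $756$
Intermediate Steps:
$- 27 \left(\left(21 + 0\right) + O\right) = - 27 \left(\left(21 + 0\right) - 49\right) = - 27 \left(21 - 49\right) = \left(-27\right) \left(-28\right) = 756$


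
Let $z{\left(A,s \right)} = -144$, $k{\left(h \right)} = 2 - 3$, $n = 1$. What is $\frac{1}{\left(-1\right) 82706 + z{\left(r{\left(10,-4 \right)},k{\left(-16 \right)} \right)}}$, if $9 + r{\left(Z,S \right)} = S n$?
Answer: $- \frac{1}{82850} \approx -1.207 \cdot 10^{-5}$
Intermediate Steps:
$k{\left(h \right)} = -1$
$r{\left(Z,S \right)} = -9 + S$ ($r{\left(Z,S \right)} = -9 + S 1 = -9 + S$)
$\frac{1}{\left(-1\right) 82706 + z{\left(r{\left(10,-4 \right)},k{\left(-16 \right)} \right)}} = \frac{1}{\left(-1\right) 82706 - 144} = \frac{1}{-82706 - 144} = \frac{1}{-82850} = - \frac{1}{82850}$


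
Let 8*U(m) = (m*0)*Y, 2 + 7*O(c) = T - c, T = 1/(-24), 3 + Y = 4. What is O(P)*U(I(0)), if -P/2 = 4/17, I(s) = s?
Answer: 0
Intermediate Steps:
Y = 1 (Y = -3 + 4 = 1)
T = -1/24 ≈ -0.041667
P = -8/17 ≈ -0.47059
O(c) = -7/24 - c/7 (O(c) = -2/7 + (-1/24 - c)/7 = -2/7 + (-1/168 - c/7) = -7/24 - c/7)
U(m) = 0 (U(m) = ((m*0)*1)/8 = (0*1)/8 = (1/8)*0 = 0)
O(P)*U(I(0)) = (-7/24 - 1/7*(-8/17))*0 = (-7/24 + 8/119)*0 = -641/2856*0 = 0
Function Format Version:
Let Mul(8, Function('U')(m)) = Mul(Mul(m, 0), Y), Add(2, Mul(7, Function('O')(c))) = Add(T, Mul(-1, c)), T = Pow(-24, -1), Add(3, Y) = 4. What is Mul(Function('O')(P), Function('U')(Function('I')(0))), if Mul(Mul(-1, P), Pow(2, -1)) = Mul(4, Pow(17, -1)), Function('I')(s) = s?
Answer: 0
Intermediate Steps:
Y = 1 (Y = Add(-3, 4) = 1)
T = Rational(-1, 24) ≈ -0.041667
P = Rational(-8, 17) (P = Mul(-2, Mul(4, Pow(17, -1))) = Mul(-2, Mul(4, Rational(1, 17))) = Mul(-2, Rational(4, 17)) = Rational(-8, 17) ≈ -0.47059)
Function('O')(c) = Add(Rational(-7, 24), Mul(Rational(-1, 7), c)) (Function('O')(c) = Add(Rational(-2, 7), Mul(Rational(1, 7), Add(Rational(-1, 24), Mul(-1, c)))) = Add(Rational(-2, 7), Add(Rational(-1, 168), Mul(Rational(-1, 7), c))) = Add(Rational(-7, 24), Mul(Rational(-1, 7), c)))
Function('U')(m) = 0 (Function('U')(m) = Mul(Rational(1, 8), Mul(Mul(m, 0), 1)) = Mul(Rational(1, 8), Mul(0, 1)) = Mul(Rational(1, 8), 0) = 0)
Mul(Function('O')(P), Function('U')(Function('I')(0))) = Mul(Add(Rational(-7, 24), Mul(Rational(-1, 7), Rational(-8, 17))), 0) = Mul(Add(Rational(-7, 24), Rational(8, 119)), 0) = Mul(Rational(-641, 2856), 0) = 0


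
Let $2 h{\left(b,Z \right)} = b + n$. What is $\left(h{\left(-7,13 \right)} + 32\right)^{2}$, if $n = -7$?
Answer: $625$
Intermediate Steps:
$h{\left(b,Z \right)} = - \frac{7}{2} + \frac{b}{2}$ ($h{\left(b,Z \right)} = \frac{b - 7}{2} = \frac{-7 + b}{2} = - \frac{7}{2} + \frac{b}{2}$)
$\left(h{\left(-7,13 \right)} + 32\right)^{2} = \left(\left(- \frac{7}{2} + \frac{1}{2} \left(-7\right)\right) + 32\right)^{2} = \left(\left(- \frac{7}{2} - \frac{7}{2}\right) + 32\right)^{2} = \left(-7 + 32\right)^{2} = 25^{2} = 625$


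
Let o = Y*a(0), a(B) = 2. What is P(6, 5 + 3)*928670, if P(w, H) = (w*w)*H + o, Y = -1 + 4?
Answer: 273028980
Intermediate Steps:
Y = 3
o = 6 (o = 3*2 = 6)
P(w, H) = 6 + H*w² (P(w, H) = (w*w)*H + 6 = w²*H + 6 = H*w² + 6 = 6 + H*w²)
P(6, 5 + 3)*928670 = (6 + (5 + 3)*6²)*928670 = (6 + 8*36)*928670 = (6 + 288)*928670 = 294*928670 = 273028980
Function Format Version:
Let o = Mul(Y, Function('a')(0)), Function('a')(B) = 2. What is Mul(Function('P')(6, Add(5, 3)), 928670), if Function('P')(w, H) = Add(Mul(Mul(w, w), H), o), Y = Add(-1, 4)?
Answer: 273028980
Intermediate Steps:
Y = 3
o = 6 (o = Mul(3, 2) = 6)
Function('P')(w, H) = Add(6, Mul(H, Pow(w, 2))) (Function('P')(w, H) = Add(Mul(Mul(w, w), H), 6) = Add(Mul(Pow(w, 2), H), 6) = Add(Mul(H, Pow(w, 2)), 6) = Add(6, Mul(H, Pow(w, 2))))
Mul(Function('P')(6, Add(5, 3)), 928670) = Mul(Add(6, Mul(Add(5, 3), Pow(6, 2))), 928670) = Mul(Add(6, Mul(8, 36)), 928670) = Mul(Add(6, 288), 928670) = Mul(294, 928670) = 273028980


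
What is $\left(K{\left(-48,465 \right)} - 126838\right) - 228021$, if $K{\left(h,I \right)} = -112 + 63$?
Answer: $-354908$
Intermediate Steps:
$K{\left(h,I \right)} = -49$
$\left(K{\left(-48,465 \right)} - 126838\right) - 228021 = \left(-49 - 126838\right) - 228021 = -126887 - 228021 = -354908$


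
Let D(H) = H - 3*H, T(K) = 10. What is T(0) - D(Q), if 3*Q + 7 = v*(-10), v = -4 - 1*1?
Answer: 116/3 ≈ 38.667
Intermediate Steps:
v = -5 (v = -4 - 1 = -5)
Q = 43/3 (Q = -7/3 + (-5*(-10))/3 = -7/3 + (⅓)*50 = -7/3 + 50/3 = 43/3 ≈ 14.333)
D(H) = -2*H
T(0) - D(Q) = 10 - (-2)*43/3 = 10 - 1*(-86/3) = 10 + 86/3 = 116/3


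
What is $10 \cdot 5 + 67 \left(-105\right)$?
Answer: $-6985$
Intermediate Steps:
$10 \cdot 5 + 67 \left(-105\right) = 50 - 7035 = -6985$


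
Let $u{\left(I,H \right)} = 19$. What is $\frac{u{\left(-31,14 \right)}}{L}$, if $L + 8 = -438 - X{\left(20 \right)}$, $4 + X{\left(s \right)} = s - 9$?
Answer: $- \frac{19}{453} \approx -0.041943$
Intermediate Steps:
$X{\left(s \right)} = -13 + s$ ($X{\left(s \right)} = -4 + \left(s - 9\right) = -4 + \left(-9 + s\right) = -13 + s$)
$L = -453$ ($L = -8 - 445 = -453$)
$\frac{u{\left(-31,14 \right)}}{L} = \frac{19}{-453} = 19 \left(- \frac{1}{453}\right) = - \frac{19}{453}$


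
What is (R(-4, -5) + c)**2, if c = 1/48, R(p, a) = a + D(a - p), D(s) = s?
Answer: 82369/2304 ≈ 35.750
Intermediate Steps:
R(p, a) = -p + 2*a (R(p, a) = a + (a - p) = -p + 2*a)
c = 1/48 ≈ 0.020833
(R(-4, -5) + c)**2 = ((-1*(-4) + 2*(-5)) + 1/48)**2 = ((4 - 10) + 1/48)**2 = (-6 + 1/48)**2 = (-287/48)**2 = 82369/2304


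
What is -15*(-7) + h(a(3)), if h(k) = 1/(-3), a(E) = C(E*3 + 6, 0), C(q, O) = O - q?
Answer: 314/3 ≈ 104.67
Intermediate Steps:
a(E) = -6 - 3*E (a(E) = 0 - (E*3 + 6) = 0 - (3*E + 6) = 0 - (6 + 3*E) = 0 + (-6 - 3*E) = -6 - 3*E)
h(k) = -1/3
-15*(-7) + h(a(3)) = -15*(-7) - 1/3 = 105 - 1/3 = 314/3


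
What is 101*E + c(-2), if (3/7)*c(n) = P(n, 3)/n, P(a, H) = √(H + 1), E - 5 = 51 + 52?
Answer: 32717/3 ≈ 10906.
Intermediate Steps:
E = 108 (E = 5 + (51 + 52) = 5 + 103 = 108)
P(a, H) = √(1 + H)
c(n) = 14/(3*n) (c(n) = 7*(√(1 + 3)/n)/3 = 7*(√4/n)/3 = 7*(2/n)/3 = 14/(3*n))
101*E + c(-2) = 101*108 + (14/3)/(-2) = 10908 + (14/3)*(-½) = 10908 - 7/3 = 32717/3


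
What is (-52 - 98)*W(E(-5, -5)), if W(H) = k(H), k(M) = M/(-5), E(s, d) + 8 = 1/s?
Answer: -246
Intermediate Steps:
E(s, d) = -8 + 1/s
k(M) = -M/5 (k(M) = M*(-⅕) = -M/5)
W(H) = -H/5
(-52 - 98)*W(E(-5, -5)) = (-52 - 98)*(-(-8 + 1/(-5))/5) = -(-30)*(-8 - ⅕) = -(-30)*(-41)/5 = -150*41/25 = -246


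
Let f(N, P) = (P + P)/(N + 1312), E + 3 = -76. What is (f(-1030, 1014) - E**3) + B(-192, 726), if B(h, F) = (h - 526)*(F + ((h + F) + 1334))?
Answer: -64363953/47 ≈ -1.3694e+6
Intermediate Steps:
E = -79 (E = -3 - 76 = -79)
f(N, P) = 2*P/(1312 + N) (f(N, P) = (2*P)/(1312 + N) = 2*P/(1312 + N))
B(h, F) = (-526 + h)*(1334 + h + 2*F) (B(h, F) = (-526 + h)*(F + ((F + h) + 1334)) = (-526 + h)*(F + (1334 + F + h)) = (-526 + h)*(1334 + h + 2*F))
(f(-1030, 1014) - E**3) + B(-192, 726) = (2*1014/(1312 - 1030) - 1*(-79)**3) + (-701684 + (-192)**2 - 1052*726 + 808*(-192) + 2*726*(-192)) = (2*1014/282 - 1*(-493039)) + (-701684 + 36864 - 763752 - 155136 - 278784) = (2*1014*(1/282) + 493039) - 1862492 = (338/47 + 493039) - 1862492 = 23173171/47 - 1862492 = -64363953/47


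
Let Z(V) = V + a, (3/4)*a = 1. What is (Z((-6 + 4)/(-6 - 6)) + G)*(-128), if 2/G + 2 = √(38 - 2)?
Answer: -256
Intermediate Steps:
a = 4/3 (a = (4/3)*1 = 4/3 ≈ 1.3333)
G = ½ (G = 2/(-2 + √(38 - 2)) = 2/(-2 + √36) = 2/(-2 + 6) = 2/4 = 2*(¼) = ½ ≈ 0.50000)
Z(V) = 4/3 + V (Z(V) = V + 4/3 = 4/3 + V)
(Z((-6 + 4)/(-6 - 6)) + G)*(-128) = ((4/3 + (-6 + 4)/(-6 - 6)) + ½)*(-128) = ((4/3 - 2/(-12)) + ½)*(-128) = ((4/3 - 2*(-1/12)) + ½)*(-128) = ((4/3 + ⅙) + ½)*(-128) = (3/2 + ½)*(-128) = 2*(-128) = -256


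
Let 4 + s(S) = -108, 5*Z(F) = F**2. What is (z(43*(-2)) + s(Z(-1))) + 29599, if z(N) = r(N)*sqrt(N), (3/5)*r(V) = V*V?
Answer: 29487 + 36980*I*sqrt(86)/3 ≈ 29487.0 + 1.1431e+5*I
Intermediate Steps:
r(V) = 5*V**2/3 (r(V) = 5*(V*V)/3 = 5*V**2/3)
Z(F) = F**2/5
s(S) = -112 (s(S) = -4 - 108 = -112)
z(N) = 5*N**(5/2)/3 (z(N) = (5*N**2/3)*sqrt(N) = 5*N**(5/2)/3)
(z(43*(-2)) + s(Z(-1))) + 29599 = (5*(43*(-2))**(5/2)/3 - 112) + 29599 = (5*(-86)**(5/2)/3 - 112) + 29599 = (5*(7396*I*sqrt(86))/3 - 112) + 29599 = (36980*I*sqrt(86)/3 - 112) + 29599 = (-112 + 36980*I*sqrt(86)/3) + 29599 = 29487 + 36980*I*sqrt(86)/3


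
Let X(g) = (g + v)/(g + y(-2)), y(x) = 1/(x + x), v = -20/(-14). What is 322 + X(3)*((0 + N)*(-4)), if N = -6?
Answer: 27770/77 ≈ 360.65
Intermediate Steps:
v = 10/7 (v = -20*(-1/14) = 10/7 ≈ 1.4286)
y(x) = 1/(2*x)
X(g) = (10/7 + g)/(-¼ + g) (X(g) = (g + 10/7)/(g + (½)/(-2)) = (10/7 + g)/(g + (½)*(-½)) = (10/7 + g)/(g - ¼) = (10/7 + g)/(-¼ + g))
322 + X(3)*((0 + N)*(-4)) = 322 + (4*(10 + 7*3)/(7*(-1 + 4*3)))*((0 - 6)*(-4)) = 322 + (4*(10 + 21)/(7*(-1 + 12)))*(-6*(-4)) = 322 + ((4/7)*31/11)*24 = 322 + ((4/7)*(1/11)*31)*24 = 322 + (124/77)*24 = 322 + 2976/77 = 27770/77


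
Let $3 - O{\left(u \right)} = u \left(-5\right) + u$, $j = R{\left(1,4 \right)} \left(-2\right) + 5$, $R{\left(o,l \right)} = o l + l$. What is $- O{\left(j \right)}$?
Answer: $41$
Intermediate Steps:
$R{\left(o,l \right)} = l + l o$ ($R{\left(o,l \right)} = l o + l = l + l o$)
$j = -11$ ($j = 4 \left(1 + 1\right) \left(-2\right) + 5 = 4 \cdot 2 \left(-2\right) + 5 = 8 \left(-2\right) + 5 = -16 + 5 = -11$)
$O{\left(u \right)} = 3 + 4 u$ ($O{\left(u \right)} = 3 - \left(u \left(-5\right) + u\right) = 3 - \left(- 5 u + u\right) = 3 - - 4 u = 3 + 4 u$)
$- O{\left(j \right)} = - (3 + 4 \left(-11\right)) = - (3 - 44) = \left(-1\right) \left(-41\right) = 41$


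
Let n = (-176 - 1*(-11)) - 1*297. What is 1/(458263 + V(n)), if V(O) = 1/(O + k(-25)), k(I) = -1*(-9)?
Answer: 453/207593138 ≈ 2.1822e-6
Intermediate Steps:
k(I) = 9
n = -462 (n = (-176 + 11) - 297 = -165 - 297 = -462)
V(O) = 1/(9 + O) (V(O) = 1/(O + 9) = 1/(9 + O))
1/(458263 + V(n)) = 1/(458263 + 1/(9 - 462)) = 1/(458263 + 1/(-453)) = 1/(458263 - 1/453) = 1/(207593138/453) = 453/207593138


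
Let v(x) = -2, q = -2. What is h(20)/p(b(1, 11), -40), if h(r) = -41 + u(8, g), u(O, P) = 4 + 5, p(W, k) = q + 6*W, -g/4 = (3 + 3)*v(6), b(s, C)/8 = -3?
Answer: 16/73 ≈ 0.21918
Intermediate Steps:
b(s, C) = -24 (b(s, C) = 8*(-3) = -24)
g = 48 (g = -4*(3 + 3)*(-2) = -24*(-2) = -4*(-12) = 48)
p(W, k) = -2 + 6*W
u(O, P) = 9
h(r) = -32 (h(r) = -41 + 9 = -32)
h(20)/p(b(1, 11), -40) = -32/(-2 + 6*(-24)) = -32/(-2 - 144) = -32/(-146) = -32*(-1/146) = 16/73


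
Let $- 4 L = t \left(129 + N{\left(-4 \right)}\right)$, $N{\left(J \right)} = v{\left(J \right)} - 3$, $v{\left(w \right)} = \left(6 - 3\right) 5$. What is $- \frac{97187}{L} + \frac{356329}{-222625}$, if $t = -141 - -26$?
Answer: $- \frac{18464579647}{721972875} \approx -25.575$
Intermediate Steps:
$v{\left(w \right)} = 15$ ($v{\left(w \right)} = 3 \cdot 5 = 15$)
$t = -115$ ($t = -141 + 26 = -115$)
$N{\left(J \right)} = 12$ ($N{\left(J \right)} = 15 - 3 = 12$)
$L = \frac{16215}{4}$ ($L = - \frac{\left(-115\right) \left(129 + 12\right)}{4} = - \frac{\left(-115\right) 141}{4} = \left(- \frac{1}{4}\right) \left(-16215\right) = \frac{16215}{4} \approx 4053.8$)
$- \frac{97187}{L} + \frac{356329}{-222625} = - \frac{97187}{\frac{16215}{4}} + \frac{356329}{-222625} = \left(-97187\right) \frac{4}{16215} + 356329 \left(- \frac{1}{222625}\right) = - \frac{388748}{16215} - \frac{356329}{222625} = - \frac{18464579647}{721972875}$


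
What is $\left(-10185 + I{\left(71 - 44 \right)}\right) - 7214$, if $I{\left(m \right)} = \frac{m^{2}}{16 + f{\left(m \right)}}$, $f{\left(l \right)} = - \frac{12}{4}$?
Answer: $- \frac{225458}{13} \approx -17343.0$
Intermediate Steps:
$f{\left(l \right)} = -3$ ($f{\left(l \right)} = \left(-12\right) \frac{1}{4} = -3$)
$I{\left(m \right)} = \frac{m^{2}}{13}$ ($I{\left(m \right)} = \frac{m^{2}}{16 - 3} = \frac{m^{2}}{13}$)
$\left(-10185 + I{\left(71 - 44 \right)}\right) - 7214 = \left(-10185 + \frac{\left(71 - 44\right)^{2}}{13}\right) - 7214 = \left(-10185 + \frac{27^{2}}{13}\right) - 7214 = \left(-10185 + \frac{1}{13} \cdot 729\right) - 7214 = \left(-10185 + \frac{729}{13}\right) - 7214 = - \frac{131676}{13} - 7214 = - \frac{225458}{13}$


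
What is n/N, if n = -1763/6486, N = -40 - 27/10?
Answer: 8815/1384761 ≈ 0.0063657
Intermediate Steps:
N = -427/10 (N = -40 - 27/10 = -427/10 ≈ -42.700)
n = -1763/6486 (n = -1763*1/6486 = -1763/6486 ≈ -0.27182)
n/N = -1763/(6486*(-427/10)) = -1763/6486*(-10/427) = 8815/1384761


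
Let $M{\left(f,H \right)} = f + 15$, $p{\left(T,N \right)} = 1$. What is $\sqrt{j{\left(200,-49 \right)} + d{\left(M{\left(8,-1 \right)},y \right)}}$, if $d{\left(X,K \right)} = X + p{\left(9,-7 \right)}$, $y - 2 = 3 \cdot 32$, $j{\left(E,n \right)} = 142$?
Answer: $\sqrt{166} \approx 12.884$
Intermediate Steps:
$M{\left(f,H \right)} = 15 + f$
$y = 98$ ($y = 2 + 3 \cdot 32 = 2 + 96 = 98$)
$d{\left(X,K \right)} = 1 + X$ ($d{\left(X,K \right)} = X + 1 = 1 + X$)
$\sqrt{j{\left(200,-49 \right)} + d{\left(M{\left(8,-1 \right)},y \right)}} = \sqrt{142 + \left(1 + \left(15 + 8\right)\right)} = \sqrt{142 + \left(1 + 23\right)} = \sqrt{142 + 24} = \sqrt{166}$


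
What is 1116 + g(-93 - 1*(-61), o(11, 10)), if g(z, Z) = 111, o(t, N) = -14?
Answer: 1227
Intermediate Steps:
1116 + g(-93 - 1*(-61), o(11, 10)) = 1116 + 111 = 1227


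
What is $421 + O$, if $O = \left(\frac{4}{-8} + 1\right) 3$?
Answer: $\frac{845}{2} \approx 422.5$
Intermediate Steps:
$O = \frac{3}{2}$ ($O = \left(4 \left(- \frac{1}{8}\right) + 1\right) 3 = \left(- \frac{1}{2} + 1\right) 3 = \frac{1}{2} \cdot 3 = \frac{3}{2} \approx 1.5$)
$421 + O = 421 + \frac{3}{2} = \frac{845}{2}$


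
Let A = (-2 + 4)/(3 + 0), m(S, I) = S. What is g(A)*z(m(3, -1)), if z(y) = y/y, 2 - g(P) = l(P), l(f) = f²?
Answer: 14/9 ≈ 1.5556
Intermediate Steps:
A = ⅔ (A = 2/3 = 2*(⅓) = ⅔ ≈ 0.66667)
g(P) = 2 - P²
z(y) = 1
g(A)*z(m(3, -1)) = (2 - (⅔)²)*1 = (2 - 1*4/9)*1 = (2 - 4/9)*1 = (14/9)*1 = 14/9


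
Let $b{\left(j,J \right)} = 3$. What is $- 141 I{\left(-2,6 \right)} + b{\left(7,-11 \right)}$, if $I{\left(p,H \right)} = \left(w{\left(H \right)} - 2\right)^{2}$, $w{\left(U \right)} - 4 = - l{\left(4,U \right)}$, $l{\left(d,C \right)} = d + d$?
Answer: $-5073$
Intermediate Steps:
$l{\left(d,C \right)} = 2 d$
$w{\left(U \right)} = -4$ ($w{\left(U \right)} = 4 - 2 \cdot 4 = 4 - 8 = -4$)
$I{\left(p,H \right)} = 36$ ($I{\left(p,H \right)} = \left(-4 - 2\right)^{2} = \left(-6\right)^{2} = 36$)
$- 141 I{\left(-2,6 \right)} + b{\left(7,-11 \right)} = \left(-141\right) 36 + 3 = -5076 + 3 = -5073$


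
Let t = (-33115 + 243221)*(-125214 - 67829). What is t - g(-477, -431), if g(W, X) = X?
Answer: -40559492127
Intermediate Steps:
t = -40559492558 (t = 210106*(-193043) = -40559492558)
t - g(-477, -431) = -40559492558 - 1*(-431) = -40559492558 + 431 = -40559492127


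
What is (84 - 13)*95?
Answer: 6745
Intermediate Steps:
(84 - 13)*95 = 71*95 = 6745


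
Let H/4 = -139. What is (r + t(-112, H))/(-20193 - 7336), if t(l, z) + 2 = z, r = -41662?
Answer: 42220/27529 ≈ 1.5337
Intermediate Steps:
H = -556 (H = 4*(-139) = -556)
t(l, z) = -2 + z
(r + t(-112, H))/(-20193 - 7336) = (-41662 + (-2 - 556))/(-20193 - 7336) = (-41662 - 558)/(-27529) = -42220*(-1/27529) = 42220/27529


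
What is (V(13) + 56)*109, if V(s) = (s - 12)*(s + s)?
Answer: 8938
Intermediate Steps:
V(s) = 2*s*(-12 + s) (V(s) = (-12 + s)*(2*s) = 2*s*(-12 + s))
(V(13) + 56)*109 = (2*13*(-12 + 13) + 56)*109 = (2*13*1 + 56)*109 = (26 + 56)*109 = 82*109 = 8938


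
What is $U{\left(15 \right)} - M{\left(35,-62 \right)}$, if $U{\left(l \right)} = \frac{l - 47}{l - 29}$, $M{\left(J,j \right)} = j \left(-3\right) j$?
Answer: $\frac{80740}{7} \approx 11534.0$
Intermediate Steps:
$M{\left(J,j \right)} = - 3 j^{2}$ ($M{\left(J,j \right)} = - 3 j j = - 3 j^{2}$)
$U{\left(l \right)} = \frac{-47 + l}{-29 + l}$
$U{\left(15 \right)} - M{\left(35,-62 \right)} = \frac{-47 + 15}{-29 + 15} - - 3 \left(-62\right)^{2} = \frac{1}{-14} \left(-32\right) - \left(-3\right) 3844 = \left(- \frac{1}{14}\right) \left(-32\right) - -11532 = \frac{16}{7} + 11532 = \frac{80740}{7}$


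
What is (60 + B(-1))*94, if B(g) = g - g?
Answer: 5640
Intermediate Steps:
B(g) = 0
(60 + B(-1))*94 = (60 + 0)*94 = 60*94 = 5640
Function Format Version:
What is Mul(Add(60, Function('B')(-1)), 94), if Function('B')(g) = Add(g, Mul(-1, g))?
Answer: 5640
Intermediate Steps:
Function('B')(g) = 0
Mul(Add(60, Function('B')(-1)), 94) = Mul(Add(60, 0), 94) = Mul(60, 94) = 5640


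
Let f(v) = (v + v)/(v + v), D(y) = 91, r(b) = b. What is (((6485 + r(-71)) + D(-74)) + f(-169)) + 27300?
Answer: 33806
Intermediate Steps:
f(v) = 1 (f(v) = (2*v)/((2*v)) = (2*v)*(1/(2*v)) = 1)
(((6485 + r(-71)) + D(-74)) + f(-169)) + 27300 = (((6485 - 71) + 91) + 1) + 27300 = ((6414 + 91) + 1) + 27300 = (6505 + 1) + 27300 = 6506 + 27300 = 33806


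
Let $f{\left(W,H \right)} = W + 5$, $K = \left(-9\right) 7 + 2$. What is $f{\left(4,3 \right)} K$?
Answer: $-549$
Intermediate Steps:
$K = -61$ ($K = -63 + 2 = -61$)
$f{\left(W,H \right)} = 5 + W$
$f{\left(4,3 \right)} K = \left(5 + 4\right) \left(-61\right) = 9 \left(-61\right) = -549$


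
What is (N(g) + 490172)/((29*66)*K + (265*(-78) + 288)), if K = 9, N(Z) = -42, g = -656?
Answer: -245065/1578 ≈ -155.30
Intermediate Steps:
(N(g) + 490172)/((29*66)*K + (265*(-78) + 288)) = (-42 + 490172)/((29*66)*9 + (265*(-78) + 288)) = 490130/(1914*9 + (-20670 + 288)) = 490130/(17226 - 20382) = 490130/(-3156) = 490130*(-1/3156) = -245065/1578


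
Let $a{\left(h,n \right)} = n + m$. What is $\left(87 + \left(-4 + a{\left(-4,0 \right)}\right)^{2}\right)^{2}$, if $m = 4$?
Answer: $7569$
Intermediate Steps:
$a{\left(h,n \right)} = 4 + n$ ($a{\left(h,n \right)} = n + 4 = 4 + n$)
$\left(87 + \left(-4 + a{\left(-4,0 \right)}\right)^{2}\right)^{2} = \left(87 + \left(-4 + \left(4 + 0\right)\right)^{2}\right)^{2} = \left(87 + \left(-4 + 4\right)^{2}\right)^{2} = \left(87 + 0^{2}\right)^{2} = \left(87 + 0\right)^{2} = 87^{2} = 7569$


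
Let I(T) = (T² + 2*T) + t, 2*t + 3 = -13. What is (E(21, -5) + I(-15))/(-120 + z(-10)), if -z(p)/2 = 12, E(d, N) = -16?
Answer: -19/16 ≈ -1.1875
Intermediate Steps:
t = -8 (t = -3/2 + (½)*(-13) = -3/2 - 13/2 = -8)
z(p) = -24 (z(p) = -2*12 = -24)
I(T) = -8 + T² + 2*T (I(T) = (T² + 2*T) - 8 = -8 + T² + 2*T)
(E(21, -5) + I(-15))/(-120 + z(-10)) = (-16 + (-8 + (-15)² + 2*(-15)))/(-120 - 24) = (-16 + (-8 + 225 - 30))/(-144) = (-16 + 187)*(-1/144) = 171*(-1/144) = -19/16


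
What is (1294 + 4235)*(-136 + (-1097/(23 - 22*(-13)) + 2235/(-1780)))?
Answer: -28546593757/36668 ≈ -7.7852e+5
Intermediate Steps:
(1294 + 4235)*(-136 + (-1097/(23 - 22*(-13)) + 2235/(-1780))) = 5529*(-136 + (-1097/(23 + 286) + 2235*(-1/1780))) = 5529*(-136 + (-1097/309 - 447/356)) = 5529*(-136 - 528655/110004) = 5529*(-15489199/110004) = -28546593757/36668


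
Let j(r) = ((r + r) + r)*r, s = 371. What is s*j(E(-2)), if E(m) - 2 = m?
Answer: 0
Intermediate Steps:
E(m) = 2 + m
j(r) = 3*r² (j(r) = (2*r + r)*r = (3*r)*r = 3*r²)
s*j(E(-2)) = 371*(3*(2 - 2)²) = 371*(3*0²) = 371*(3*0) = 371*0 = 0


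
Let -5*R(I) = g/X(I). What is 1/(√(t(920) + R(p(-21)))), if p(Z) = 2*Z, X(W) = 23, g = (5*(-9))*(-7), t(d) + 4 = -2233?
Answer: -I*√1184822/51514 ≈ -0.02113*I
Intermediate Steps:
t(d) = -2237 (t(d) = -4 - 2233 = -2237)
g = 315 (g = -45*(-7) = 315)
R(I) = -63/23
1/(√(t(920) + R(p(-21)))) = 1/(√(-2237 - 63/23)) = 1/(√(-51514/23)) = 1/(I*√1184822/23) = -I*√1184822/51514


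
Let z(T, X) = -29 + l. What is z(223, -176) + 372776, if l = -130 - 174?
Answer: 372443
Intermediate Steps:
l = -304
z(T, X) = -333 (z(T, X) = -29 - 304 = -333)
z(223, -176) + 372776 = -333 + 372776 = 372443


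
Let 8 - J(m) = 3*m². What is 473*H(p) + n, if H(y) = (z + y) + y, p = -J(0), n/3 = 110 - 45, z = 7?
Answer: -4062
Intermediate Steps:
J(m) = 8 - 3*m²
n = 195 (n = 3*(110 - 45) = 3*65 = 195)
p = -8 (p = -(8 - 3*0²) = -(8 - 3*0) = -(8 + 0) = -1*8 = -8)
H(y) = 7 + 2*y (H(y) = (7 + y) + y = 7 + 2*y)
473*H(p) + n = 473*(7 + 2*(-8)) + 195 = 473*(7 - 16) + 195 = 473*(-9) + 195 = -4257 + 195 = -4062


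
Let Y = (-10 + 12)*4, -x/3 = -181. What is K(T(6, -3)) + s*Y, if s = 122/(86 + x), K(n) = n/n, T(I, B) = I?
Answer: 1605/629 ≈ 2.5517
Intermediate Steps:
x = 543 (x = -3*(-181) = 543)
K(n) = 1
Y = 8 (Y = 2*4 = 8)
s = 122/629 (s = 122/(86 + 543) = 122/629 ≈ 0.19396)
K(T(6, -3)) + s*Y = 1 + (122/629)*8 = 1 + 976/629 = 1605/629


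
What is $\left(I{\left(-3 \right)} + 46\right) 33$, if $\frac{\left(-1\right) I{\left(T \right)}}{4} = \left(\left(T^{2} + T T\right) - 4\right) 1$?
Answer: $-330$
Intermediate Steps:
$I{\left(T \right)} = 16 - 8 T^{2}$ ($I{\left(T \right)} = - 4 \left(\left(T^{2} + T T\right) - 4\right) 1 = - 4 \left(\left(T^{2} + T^{2}\right) - 4\right) 1 = - 4 \left(2 T^{2} - 4\right) 1 = - 4 \left(-4 + 2 T^{2}\right) 1 = - 4 \left(-4 + 2 T^{2}\right) = 16 - 8 T^{2}$)
$\left(I{\left(-3 \right)} + 46\right) 33 = \left(\left(16 - 8 \left(-3\right)^{2}\right) + 46\right) 33 = \left(\left(16 - 72\right) + 46\right) 33 = \left(-56 + 46\right) 33 = \left(-10\right) 33 = -330$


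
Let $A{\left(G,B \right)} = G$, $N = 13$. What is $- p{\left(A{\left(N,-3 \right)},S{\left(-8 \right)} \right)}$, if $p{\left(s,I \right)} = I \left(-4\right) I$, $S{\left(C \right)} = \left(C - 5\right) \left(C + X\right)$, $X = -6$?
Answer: $132496$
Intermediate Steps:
$S{\left(C \right)} = \left(-6 + C\right) \left(-5 + C\right)$ ($S{\left(C \right)} = \left(C - 5\right) \left(C - 6\right) = \left(-5 + C\right) \left(-6 + C\right) = \left(-6 + C\right) \left(-5 + C\right)$)
$p{\left(s,I \right)} = - 4 I^{2}$ ($p{\left(s,I \right)} = - 4 I I = - 4 I^{2}$)
$- p{\left(A{\left(N,-3 \right)},S{\left(-8 \right)} \right)} = - \left(-4\right) \left(30 + \left(-8\right)^{2} - -88\right)^{2} = - \left(-4\right) \left(30 + 64 + 88\right)^{2} = - \left(-4\right) 182^{2} = - \left(-4\right) 33124 = \left(-1\right) \left(-132496\right) = 132496$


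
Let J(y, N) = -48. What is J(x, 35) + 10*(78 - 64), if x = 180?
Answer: 92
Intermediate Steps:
J(x, 35) + 10*(78 - 64) = -48 + 10*(78 - 64) = -48 + 10*14 = -48 + 140 = 92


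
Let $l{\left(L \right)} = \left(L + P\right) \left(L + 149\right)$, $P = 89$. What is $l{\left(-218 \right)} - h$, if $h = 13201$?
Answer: $-4300$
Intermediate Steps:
$l{\left(L \right)} = \left(89 + L\right) \left(149 + L\right)$ ($l{\left(L \right)} = \left(L + 89\right) \left(L + 149\right) = \left(89 + L\right) \left(149 + L\right)$)
$l{\left(-218 \right)} - h = \left(13261 + \left(-218\right)^{2} + 238 \left(-218\right)\right) - 13201 = \left(13261 + 47524 - 51884\right) - 13201 = 8901 - 13201 = -4300$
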